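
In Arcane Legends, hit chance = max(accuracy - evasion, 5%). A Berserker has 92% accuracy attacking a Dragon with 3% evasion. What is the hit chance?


accuracy - evasion = 92 - 3 = 89
Apply floor: max(89, 5) = 89
Hit chance = 89%

89%


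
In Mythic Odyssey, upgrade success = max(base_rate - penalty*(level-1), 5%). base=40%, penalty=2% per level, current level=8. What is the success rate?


raw_rate = 40 - 2 * (8 - 1)
= 40 - 2 * 7
= 40 - 14
= 26
Apply floor: max(26, 5) = 26%

26%


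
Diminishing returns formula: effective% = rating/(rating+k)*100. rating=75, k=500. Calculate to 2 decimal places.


effective% = rating / (rating + k) * 100
= 75 / (75 + 500) * 100
= 75 / 575 * 100
= 0.130435 * 100
= 13.04%

13.04%


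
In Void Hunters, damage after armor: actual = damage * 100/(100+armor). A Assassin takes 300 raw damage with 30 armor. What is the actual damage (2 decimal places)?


actual = 300 * 100 / (100 + 30)
= 300 * 100 / 130
= 30000 / 130
= 230.77

230.77 damage


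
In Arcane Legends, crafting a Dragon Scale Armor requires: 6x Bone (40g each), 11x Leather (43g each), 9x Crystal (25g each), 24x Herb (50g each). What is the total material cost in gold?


Cost breakdown:
  Bone: 6 * 40 = 240
  Leather: 11 * 43 = 473
  Crystal: 9 * 25 = 225
  Herb: 24 * 50 = 1200
Total = 240 + 473 + 225 + 1200 = 2138

2138 gold


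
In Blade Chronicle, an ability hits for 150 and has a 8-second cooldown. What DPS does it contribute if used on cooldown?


DPS = damage / cooldown
= 150 / 8
= 18.75

18.75 DPS


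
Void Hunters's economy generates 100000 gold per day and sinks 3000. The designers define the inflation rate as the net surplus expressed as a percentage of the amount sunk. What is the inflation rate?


Net gold = 100000 - 3000 = 97000
Inflation rate = net / sunk * 100 = 97000 / 3000 * 100
= 32.333333 * 100
= 3233.33%

3233.33%


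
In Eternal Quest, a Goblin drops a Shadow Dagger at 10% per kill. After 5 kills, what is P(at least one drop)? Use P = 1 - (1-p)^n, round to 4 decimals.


P(at least one) = 1 - P(none) = 1 - (1-p)^n
p = 10/100 = 0.1
1 - p = 0.9
(1 - p)^5 = 0.9^5 = 0.590490
P(at least one) = 1 - 0.590490 = 0.4095

0.4095


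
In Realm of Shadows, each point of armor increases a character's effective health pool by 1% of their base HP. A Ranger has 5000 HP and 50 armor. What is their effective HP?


EHP = 5000 * (1 + 50/100)
= 5000 * (1 + 0.5)
= 5000 * 1.5
= 7500.0

7500.0 EHP


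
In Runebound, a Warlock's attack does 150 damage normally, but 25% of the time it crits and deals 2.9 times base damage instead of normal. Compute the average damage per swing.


E[dmg] = base * (1 + crit_chance * (crit_mult - 1))
cc as decimal = 25/100 = 0.25
cm - 1 = 2.9 - 1 = 1.9
Bonus factor = 0.25 * 1.9 = 0.475
Total multiplier = 1 + 0.475 = 1.475
Expected damage = 150 * 1.475 = 221.25

221.25 damage


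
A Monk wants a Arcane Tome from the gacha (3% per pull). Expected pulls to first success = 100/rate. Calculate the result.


Expected pulls for a geometric distribution = 1/p = 100 / rate%
= 100 / 3
= 33.33

33.33 pulls


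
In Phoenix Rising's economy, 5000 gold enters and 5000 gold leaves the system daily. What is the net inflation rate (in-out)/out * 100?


Net gold = 5000 - 5000 = 0
Inflation rate = net / sunk * 100 = 0 / 5000 * 100
= 0.0 * 100
= 0.00%

0.00%


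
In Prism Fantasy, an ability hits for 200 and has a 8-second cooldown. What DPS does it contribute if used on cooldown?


DPS = damage / cooldown
= 200 / 8
= 25.00

25.00 DPS


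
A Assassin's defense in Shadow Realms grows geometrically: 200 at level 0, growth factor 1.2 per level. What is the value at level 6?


value = base * growth^level
= 200 * 1.2^6
= 200 * 2.985984
= 597.20

597.20 defense


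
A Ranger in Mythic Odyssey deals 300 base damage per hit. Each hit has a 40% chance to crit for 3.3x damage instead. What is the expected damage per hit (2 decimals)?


E[dmg] = base * (1 + crit_chance * (crit_mult - 1))
cc as decimal = 40/100 = 0.4
cm - 1 = 3.3 - 1 = 2.3
Bonus factor = 0.4 * 2.3 = 0.92
Total multiplier = 1 + 0.92 = 1.92
Expected damage = 300 * 1.92 = 576.00

576.00 damage


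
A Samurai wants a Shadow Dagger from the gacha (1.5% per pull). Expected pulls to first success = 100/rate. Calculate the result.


Expected pulls for a geometric distribution = 1/p = 100 / rate%
= 100 / 1.5
= 66.67

66.67 pulls


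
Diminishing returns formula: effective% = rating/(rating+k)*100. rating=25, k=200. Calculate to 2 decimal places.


effective% = rating / (rating + k) * 100
= 25 / (25 + 200) * 100
= 25 / 225 * 100
= 0.111111 * 100
= 11.11%

11.11%


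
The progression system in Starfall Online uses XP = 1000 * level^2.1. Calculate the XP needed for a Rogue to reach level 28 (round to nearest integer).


XP = 1000 * level^2.1
Substitute level = 28:
XP = 1000 * 28^2.1
= 1000 * 1094.0366
= 1094037

1094037 XP


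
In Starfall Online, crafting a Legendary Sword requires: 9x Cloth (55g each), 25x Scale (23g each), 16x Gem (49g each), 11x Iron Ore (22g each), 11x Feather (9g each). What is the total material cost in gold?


Cost breakdown:
  Cloth: 9 * 55 = 495
  Scale: 25 * 23 = 575
  Gem: 16 * 49 = 784
  Iron Ore: 11 * 22 = 242
  Feather: 11 * 9 = 99
Total = 495 + 575 + 784 + 242 + 99 = 2195

2195 gold


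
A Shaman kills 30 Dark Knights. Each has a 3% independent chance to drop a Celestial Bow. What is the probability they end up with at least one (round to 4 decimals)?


P(at least one) = 1 - P(none) = 1 - (1-p)^n
p = 3/100 = 0.03
1 - p = 0.97
(1 - p)^30 = 0.97^30 = 0.401007
P(at least one) = 1 - 0.401007 = 0.5990

0.5990


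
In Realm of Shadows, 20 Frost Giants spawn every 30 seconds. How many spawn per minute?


Spawns per minute = count * (60 / interval)
= 20 * (60 / 30)
= 20 * 2.0
= 40.0

40.0 per minute


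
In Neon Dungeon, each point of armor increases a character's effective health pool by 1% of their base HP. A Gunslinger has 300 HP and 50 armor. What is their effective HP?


EHP = 300 * (1 + 50/100)
= 300 * (1 + 0.5)
= 300 * 1.5
= 450.0

450.0 EHP


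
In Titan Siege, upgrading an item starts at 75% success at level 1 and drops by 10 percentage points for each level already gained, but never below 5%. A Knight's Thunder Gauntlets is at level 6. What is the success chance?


raw_rate = 75 - 10 * (6 - 1)
= 75 - 10 * 5
= 75 - 50
= 25
Apply floor: max(25, 5) = 25%

25%


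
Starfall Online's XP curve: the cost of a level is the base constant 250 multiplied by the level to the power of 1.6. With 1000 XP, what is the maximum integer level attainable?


XP = 250 * level^1.6, so level = (XP / 250)^(1/1.6)
= (1000 / 250)^(1/1.6)
= 4.0^0.625
= 2.3784
Floor: level = 2

level 2


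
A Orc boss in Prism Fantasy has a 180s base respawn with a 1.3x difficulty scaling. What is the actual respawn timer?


Respawn time = base * multiplier
= 180 * 1.3
= 234.0 seconds

234.0 seconds


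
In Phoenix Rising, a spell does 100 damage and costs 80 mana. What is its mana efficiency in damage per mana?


Efficiency = damage / mana
= 100 / 80
= 1.25

1.25 dmg/mana


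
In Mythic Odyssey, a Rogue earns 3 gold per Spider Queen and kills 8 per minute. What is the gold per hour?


Gold per minute = 3 * 8 = 24
Gold per hour = 24 * 60 = 1440

1440 gold/hour


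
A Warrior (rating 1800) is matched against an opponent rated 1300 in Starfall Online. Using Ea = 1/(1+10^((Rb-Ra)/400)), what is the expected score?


Elo expected score: Ea = 1/(1 + 10^((Rb-Ra)/400))
Rb - Ra = 1300 - 1800 = -500
(Rb-Ra)/400 = -500/400 = -1.25
10^-1.25 = 0.056234
Ea = 1/(1 + 0.056234) = 1/1.056234 = 0.9468

0.9468


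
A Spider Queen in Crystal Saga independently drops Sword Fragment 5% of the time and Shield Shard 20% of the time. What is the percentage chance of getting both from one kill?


For independent events, P(both) = P(A) * P(B)
= 5% * 20%
= 100 / 100 %
= 1.0%

1.0%


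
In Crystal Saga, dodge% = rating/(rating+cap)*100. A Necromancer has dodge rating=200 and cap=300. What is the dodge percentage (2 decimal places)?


dodge% = 200 / (200 + 300) * 100
= 200 / 500 * 100
= 0.4 * 100
= 40.00%

40.00%


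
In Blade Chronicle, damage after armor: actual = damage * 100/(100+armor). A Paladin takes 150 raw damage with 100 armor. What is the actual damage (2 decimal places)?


actual = 150 * 100 / (100 + 100)
= 150 * 100 / 200
= 15000 / 200
= 75.00

75.00 damage


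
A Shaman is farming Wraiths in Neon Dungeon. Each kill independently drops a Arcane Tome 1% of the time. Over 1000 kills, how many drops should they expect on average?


Expected drops = kills * (drop_rate / 100)
= 1000 * (1 / 100)
= 1000 * 0.01
= 10.0

10.0 drops


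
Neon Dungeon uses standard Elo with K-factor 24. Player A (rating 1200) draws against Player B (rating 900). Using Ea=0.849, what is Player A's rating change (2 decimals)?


Elo update: delta = K * (S - Ea), where S = 0.5 (draws)
S - Ea = 0.5 - 0.849 = -0.349
Rating change = 24 * -0.349
= -8.38

-8.38 rating points


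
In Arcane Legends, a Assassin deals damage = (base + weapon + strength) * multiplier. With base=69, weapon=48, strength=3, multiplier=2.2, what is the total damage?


Sum base + weapon + str = 69 + 48 + 3 = 120
Multiply by 2.2:
120 * 2.2 = 264.0

264.0 damage


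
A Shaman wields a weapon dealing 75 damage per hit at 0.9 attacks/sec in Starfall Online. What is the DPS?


DPS = damage * attack_speed
= 75 * 0.9
= 67.5

67.5 DPS


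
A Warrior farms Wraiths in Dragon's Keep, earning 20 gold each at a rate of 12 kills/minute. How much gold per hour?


Gold per minute = 20 * 12 = 240
Gold per hour = 240 * 60 = 14400

14400 gold/hour


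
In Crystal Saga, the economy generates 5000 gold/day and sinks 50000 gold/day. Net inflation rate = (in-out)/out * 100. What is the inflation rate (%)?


Net gold = 5000 - 50000 = -45000
Inflation rate = net / sunk * 100 = -45000 / 50000 * 100
= -0.9 * 100
= -90.00%

-90.00%


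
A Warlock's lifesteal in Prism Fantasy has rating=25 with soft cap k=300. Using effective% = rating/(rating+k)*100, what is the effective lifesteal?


effective% = rating / (rating + k) * 100
= 25 / (25 + 300) * 100
= 25 / 325 * 100
= 0.076923 * 100
= 7.69%

7.69%


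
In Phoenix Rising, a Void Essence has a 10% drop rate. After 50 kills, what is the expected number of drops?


Expected drops = kills * (drop_rate / 100)
= 50 * (10 / 100)
= 50 * 0.1
= 5.0

5.0 drops


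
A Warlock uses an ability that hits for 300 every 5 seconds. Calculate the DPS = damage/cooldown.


DPS = damage / cooldown
= 300 / 5
= 60.00

60.00 DPS


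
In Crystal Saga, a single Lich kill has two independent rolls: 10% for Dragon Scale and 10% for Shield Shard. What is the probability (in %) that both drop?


For independent events, P(both) = P(A) * P(B)
= 10% * 10%
= 100 / 100 %
= 1.0%

1.0%


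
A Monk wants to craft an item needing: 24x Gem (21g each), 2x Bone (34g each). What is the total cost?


Cost breakdown:
  Gem: 24 * 21 = 504
  Bone: 2 * 34 = 68
Total = 504 + 68 = 572

572 gold


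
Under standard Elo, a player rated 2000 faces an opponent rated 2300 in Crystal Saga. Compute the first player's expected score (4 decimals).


Elo expected score: Ea = 1/(1 + 10^((Rb-Ra)/400))
Rb - Ra = 2300 - 2000 = 300
(Rb-Ra)/400 = 300/400 = 0.75
10^0.75 = 5.623413
Ea = 1/(1 + 5.623413) = 1/6.623413 = 0.1510

0.1510


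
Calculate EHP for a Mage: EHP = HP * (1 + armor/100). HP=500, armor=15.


EHP = 500 * (1 + 15/100)
= 500 * (1 + 0.15)
= 500 * 1.15
= 575.0

575.0 EHP


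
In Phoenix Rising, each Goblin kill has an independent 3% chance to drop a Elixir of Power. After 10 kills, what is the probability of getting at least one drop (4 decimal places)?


P(at least one) = 1 - P(none) = 1 - (1-p)^n
p = 3/100 = 0.03
1 - p = 0.97
(1 - p)^10 = 0.97^10 = 0.737424
P(at least one) = 1 - 0.737424 = 0.2626

0.2626


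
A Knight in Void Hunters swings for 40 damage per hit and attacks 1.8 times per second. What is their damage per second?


DPS = damage * attack_speed
= 40 * 1.8
= 72.0

72.0 DPS


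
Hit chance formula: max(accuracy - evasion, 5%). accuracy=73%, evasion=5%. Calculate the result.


accuracy - evasion = 73 - 5 = 68
Apply floor: max(68, 5) = 68
Hit chance = 68%

68%


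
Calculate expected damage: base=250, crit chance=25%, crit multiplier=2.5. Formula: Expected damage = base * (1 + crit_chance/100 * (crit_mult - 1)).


E[dmg] = base * (1 + crit_chance * (crit_mult - 1))
cc as decimal = 25/100 = 0.25
cm - 1 = 2.5 - 1 = 1.5
Bonus factor = 0.25 * 1.5 = 0.375
Total multiplier = 1 + 0.375 = 1.375
Expected damage = 250 * 1.375 = 343.75

343.75 damage


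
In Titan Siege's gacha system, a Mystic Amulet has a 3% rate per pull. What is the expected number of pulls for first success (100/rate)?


Expected pulls for a geometric distribution = 1/p = 100 / rate%
= 100 / 3
= 33.33

33.33 pulls


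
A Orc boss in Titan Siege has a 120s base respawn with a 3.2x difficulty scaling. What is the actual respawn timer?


Respawn time = base * multiplier
= 120 * 3.2
= 384.0 seconds

384.0 seconds


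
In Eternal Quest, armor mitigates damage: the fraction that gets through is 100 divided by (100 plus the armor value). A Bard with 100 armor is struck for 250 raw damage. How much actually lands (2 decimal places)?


actual = 250 * 100 / (100 + 100)
= 250 * 100 / 200
= 25000 / 200
= 125.00

125.00 damage


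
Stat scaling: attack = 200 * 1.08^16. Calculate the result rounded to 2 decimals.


value = base * growth^level
= 200 * 1.08^16
= 200 * 3.425943
= 685.19

685.19 attack


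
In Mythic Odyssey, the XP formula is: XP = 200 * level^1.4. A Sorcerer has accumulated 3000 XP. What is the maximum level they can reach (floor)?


XP = 200 * level^1.4, so level = (XP / 200)^(1/1.4)
= (3000 / 200)^(1/1.4)
= 15.0^0.7143
= 6.9193
Floor: level = 6

level 6


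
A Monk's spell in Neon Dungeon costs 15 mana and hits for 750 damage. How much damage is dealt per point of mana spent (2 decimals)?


Efficiency = damage / mana
= 750 / 15
= 50.00

50.00 dmg/mana


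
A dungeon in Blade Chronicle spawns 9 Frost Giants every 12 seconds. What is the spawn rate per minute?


Spawns per minute = count * (60 / interval)
= 9 * (60 / 12)
= 9 * 5.0
= 45.0

45.0 per minute


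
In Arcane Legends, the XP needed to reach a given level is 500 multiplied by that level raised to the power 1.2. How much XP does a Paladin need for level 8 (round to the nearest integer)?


XP = 500 * level^1.2
Substitute level = 8:
XP = 500 * 8^1.2
= 500 * 12.1257
= 6063

6063 XP


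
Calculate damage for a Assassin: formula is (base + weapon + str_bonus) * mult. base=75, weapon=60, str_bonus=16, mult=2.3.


Sum base + weapon + str = 75 + 60 + 16 = 151
Multiply by 2.3:
151 * 2.3 = 347.3

347.3 damage


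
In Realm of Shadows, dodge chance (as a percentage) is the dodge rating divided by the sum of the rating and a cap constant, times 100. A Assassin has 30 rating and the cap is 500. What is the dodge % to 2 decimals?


dodge% = 30 / (30 + 500) * 100
= 30 / 530 * 100
= 0.056604 * 100
= 5.66%

5.66%


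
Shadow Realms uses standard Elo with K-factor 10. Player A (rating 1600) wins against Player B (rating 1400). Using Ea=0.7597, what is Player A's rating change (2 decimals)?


Elo update: delta = K * (S - Ea), where S = 1 (wins)
S - Ea = 1 - 0.7597 = 0.2403
Rating change = 10 * 0.2403
= 2.40

2.40 rating points


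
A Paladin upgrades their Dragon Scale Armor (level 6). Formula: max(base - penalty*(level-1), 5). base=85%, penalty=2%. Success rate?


raw_rate = 85 - 2 * (6 - 1)
= 85 - 2 * 5
= 85 - 10
= 75
Apply floor: max(75, 5) = 75%

75%


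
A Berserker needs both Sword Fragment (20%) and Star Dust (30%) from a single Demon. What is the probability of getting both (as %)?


For independent events, P(both) = P(A) * P(B)
= 20% * 30%
= 600 / 100 %
= 6.0%

6.0%


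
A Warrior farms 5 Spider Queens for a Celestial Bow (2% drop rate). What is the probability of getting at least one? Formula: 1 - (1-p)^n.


P(at least one) = 1 - P(none) = 1 - (1-p)^n
p = 2/100 = 0.02
1 - p = 0.98
(1 - p)^5 = 0.98^5 = 0.903921
P(at least one) = 1 - 0.903921 = 0.0961

0.0961


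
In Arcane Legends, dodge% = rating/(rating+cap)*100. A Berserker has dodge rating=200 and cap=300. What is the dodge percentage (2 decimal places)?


dodge% = 200 / (200 + 300) * 100
= 200 / 500 * 100
= 0.4 * 100
= 40.00%

40.00%


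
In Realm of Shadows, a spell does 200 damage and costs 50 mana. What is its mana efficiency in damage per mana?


Efficiency = damage / mana
= 200 / 50
= 4.00

4.00 dmg/mana


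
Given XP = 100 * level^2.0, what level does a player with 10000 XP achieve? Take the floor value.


XP = 100 * level^2.0, so level = (XP / 100)^(1/2.0)
= (10000 / 100)^(1/2.0)
= 100.0^0.5
= 10.0
Floor: level = 10

level 10


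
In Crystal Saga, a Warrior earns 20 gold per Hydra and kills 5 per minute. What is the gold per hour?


Gold per minute = 20 * 5 = 100
Gold per hour = 100 * 60 = 6000

6000 gold/hour


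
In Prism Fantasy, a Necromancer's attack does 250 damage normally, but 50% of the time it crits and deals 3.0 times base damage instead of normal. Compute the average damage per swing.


E[dmg] = base * (1 + crit_chance * (crit_mult - 1))
cc as decimal = 50/100 = 0.5
cm - 1 = 3.0 - 1 = 2.0
Bonus factor = 0.5 * 2.0 = 1.0
Total multiplier = 1 + 1.0 = 2.0
Expected damage = 250 * 2.0 = 500.00

500.00 damage


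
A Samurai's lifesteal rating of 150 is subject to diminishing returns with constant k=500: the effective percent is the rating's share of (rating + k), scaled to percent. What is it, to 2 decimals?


effective% = rating / (rating + k) * 100
= 150 / (150 + 500) * 100
= 150 / 650 * 100
= 0.230769 * 100
= 23.08%

23.08%


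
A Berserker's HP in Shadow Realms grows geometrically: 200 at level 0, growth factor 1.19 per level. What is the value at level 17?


value = base * growth^level
= 200 * 1.19^17
= 200 * 19.244133
= 3848.83

3848.83 HP


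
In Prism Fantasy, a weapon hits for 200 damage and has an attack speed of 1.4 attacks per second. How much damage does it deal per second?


DPS = damage * attack_speed
= 200 * 1.4
= 280.0

280.0 DPS


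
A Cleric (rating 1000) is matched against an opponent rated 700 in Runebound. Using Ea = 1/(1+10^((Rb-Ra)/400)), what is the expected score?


Elo expected score: Ea = 1/(1 + 10^((Rb-Ra)/400))
Rb - Ra = 700 - 1000 = -300
(Rb-Ra)/400 = -300/400 = -0.75
10^-0.75 = 0.177828
Ea = 1/(1 + 0.177828) = 1/1.177828 = 0.8490

0.8490


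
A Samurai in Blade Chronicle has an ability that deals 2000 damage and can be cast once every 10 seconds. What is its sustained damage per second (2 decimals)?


DPS = damage / cooldown
= 2000 / 10
= 200.00

200.00 DPS


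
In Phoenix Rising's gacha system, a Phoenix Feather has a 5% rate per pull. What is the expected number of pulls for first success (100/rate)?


Expected pulls for a geometric distribution = 1/p = 100 / rate%
= 100 / 5
= 20.0

20.0 pulls


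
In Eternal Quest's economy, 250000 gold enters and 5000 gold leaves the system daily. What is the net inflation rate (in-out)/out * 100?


Net gold = 250000 - 5000 = 245000
Inflation rate = net / sunk * 100 = 245000 / 5000 * 100
= 49.0 * 100
= 4900.00%

4900.00%


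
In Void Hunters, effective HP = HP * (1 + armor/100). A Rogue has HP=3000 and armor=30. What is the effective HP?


EHP = 3000 * (1 + 30/100)
= 3000 * (1 + 0.3)
= 3000 * 1.3
= 3900.0

3900.0 EHP


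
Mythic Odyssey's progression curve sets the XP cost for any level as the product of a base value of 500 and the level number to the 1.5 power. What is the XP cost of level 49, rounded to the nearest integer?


XP = 500 * level^1.5
Substitute level = 49:
XP = 500 * 49^1.5
= 500 * 343.0
= 171500

171500 XP


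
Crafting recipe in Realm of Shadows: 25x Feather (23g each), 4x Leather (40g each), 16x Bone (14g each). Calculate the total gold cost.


Cost breakdown:
  Feather: 25 * 23 = 575
  Leather: 4 * 40 = 160
  Bone: 16 * 14 = 224
Total = 575 + 160 + 224 = 959

959 gold


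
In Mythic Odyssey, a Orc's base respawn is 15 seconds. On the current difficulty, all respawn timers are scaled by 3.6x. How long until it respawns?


Respawn time = base * multiplier
= 15 * 3.6
= 54.0 seconds

54.0 seconds


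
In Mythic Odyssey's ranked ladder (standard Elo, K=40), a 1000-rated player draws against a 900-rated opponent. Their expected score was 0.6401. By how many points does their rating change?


Elo update: delta = K * (S - Ea), where S = 0.5 (draws)
S - Ea = 0.5 - 0.6401 = -0.1401
Rating change = 40 * -0.1401
= -5.60

-5.60 rating points


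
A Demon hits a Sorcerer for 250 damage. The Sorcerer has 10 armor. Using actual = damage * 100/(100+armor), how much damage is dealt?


actual = 250 * 100 / (100 + 10)
= 250 * 100 / 110
= 25000 / 110
= 227.27

227.27 damage


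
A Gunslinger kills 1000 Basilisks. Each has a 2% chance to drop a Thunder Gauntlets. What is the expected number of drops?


Expected drops = kills * (drop_rate / 100)
= 1000 * (2 / 100)
= 1000 * 0.02
= 20.0

20.0 drops


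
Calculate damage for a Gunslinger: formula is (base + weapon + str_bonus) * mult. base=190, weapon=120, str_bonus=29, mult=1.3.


Sum base + weapon + str = 190 + 120 + 29 = 339
Multiply by 1.3:
339 * 1.3 = 440.7

440.7 damage


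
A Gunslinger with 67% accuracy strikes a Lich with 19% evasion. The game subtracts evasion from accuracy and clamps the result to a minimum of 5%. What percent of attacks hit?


accuracy - evasion = 67 - 19 = 48
Apply floor: max(48, 5) = 48
Hit chance = 48%

48%


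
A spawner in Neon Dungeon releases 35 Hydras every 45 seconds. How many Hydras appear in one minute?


Spawns per minute = count * (60 / interval)
= 35 * (60 / 45)
= 35 * 1.3333
= 46.67

46.67 per minute


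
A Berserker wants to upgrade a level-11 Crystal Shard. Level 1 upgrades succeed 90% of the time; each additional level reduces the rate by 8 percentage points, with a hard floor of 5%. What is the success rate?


raw_rate = 90 - 8 * (11 - 1)
= 90 - 8 * 10
= 90 - 80
= 10
Apply floor: max(10, 5) = 10%

10%


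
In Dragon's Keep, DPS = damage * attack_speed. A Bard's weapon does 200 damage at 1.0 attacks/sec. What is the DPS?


DPS = damage * attack_speed
= 200 * 1.0
= 200.0

200.0 DPS


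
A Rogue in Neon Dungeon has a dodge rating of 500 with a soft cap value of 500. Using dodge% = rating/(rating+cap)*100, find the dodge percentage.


dodge% = 500 / (500 + 500) * 100
= 500 / 1000 * 100
= 0.5 * 100
= 50.00%

50.00%


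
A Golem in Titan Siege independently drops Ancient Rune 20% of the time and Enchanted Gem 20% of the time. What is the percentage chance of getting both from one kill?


For independent events, P(both) = P(A) * P(B)
= 20% * 20%
= 400 / 100 %
= 4.0%

4.0%


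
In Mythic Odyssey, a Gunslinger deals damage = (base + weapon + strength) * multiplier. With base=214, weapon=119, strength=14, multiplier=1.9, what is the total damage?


Sum base + weapon + str = 214 + 119 + 14 = 347
Multiply by 1.9:
347 * 1.9 = 659.3

659.3 damage


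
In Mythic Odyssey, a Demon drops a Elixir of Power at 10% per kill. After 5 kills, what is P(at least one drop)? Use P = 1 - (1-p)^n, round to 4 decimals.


P(at least one) = 1 - P(none) = 1 - (1-p)^n
p = 10/100 = 0.1
1 - p = 0.9
(1 - p)^5 = 0.9^5 = 0.590490
P(at least one) = 1 - 0.590490 = 0.4095

0.4095


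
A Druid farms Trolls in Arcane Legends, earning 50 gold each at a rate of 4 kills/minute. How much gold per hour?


Gold per minute = 50 * 4 = 200
Gold per hour = 200 * 60 = 12000

12000 gold/hour


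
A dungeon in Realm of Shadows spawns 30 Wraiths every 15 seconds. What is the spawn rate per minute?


Spawns per minute = count * (60 / interval)
= 30 * (60 / 15)
= 30 * 4.0
= 120.0

120.0 per minute


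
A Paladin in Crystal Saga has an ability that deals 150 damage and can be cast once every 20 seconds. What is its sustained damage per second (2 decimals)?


DPS = damage / cooldown
= 150 / 20
= 7.50

7.50 DPS


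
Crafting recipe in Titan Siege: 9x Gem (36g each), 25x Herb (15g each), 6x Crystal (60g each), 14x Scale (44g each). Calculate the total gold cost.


Cost breakdown:
  Gem: 9 * 36 = 324
  Herb: 25 * 15 = 375
  Crystal: 6 * 60 = 360
  Scale: 14 * 44 = 616
Total = 324 + 375 + 360 + 616 = 1675

1675 gold


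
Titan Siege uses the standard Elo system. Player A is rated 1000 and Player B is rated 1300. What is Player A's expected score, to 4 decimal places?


Elo expected score: Ea = 1/(1 + 10^((Rb-Ra)/400))
Rb - Ra = 1300 - 1000 = 300
(Rb-Ra)/400 = 300/400 = 0.75
10^0.75 = 5.623413
Ea = 1/(1 + 5.623413) = 1/6.623413 = 0.1510

0.1510


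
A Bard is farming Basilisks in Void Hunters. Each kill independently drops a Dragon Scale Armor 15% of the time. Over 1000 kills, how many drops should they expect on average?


Expected drops = kills * (drop_rate / 100)
= 1000 * (15 / 100)
= 1000 * 0.15
= 150.0

150.0 drops


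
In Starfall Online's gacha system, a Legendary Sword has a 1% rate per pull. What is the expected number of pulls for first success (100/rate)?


Expected pulls for a geometric distribution = 1/p = 100 / rate%
= 100 / 1
= 100.0

100.0 pulls


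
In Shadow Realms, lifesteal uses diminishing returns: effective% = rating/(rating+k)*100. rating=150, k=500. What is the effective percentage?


effective% = rating / (rating + k) * 100
= 150 / (150 + 500) * 100
= 150 / 650 * 100
= 0.230769 * 100
= 23.08%

23.08%


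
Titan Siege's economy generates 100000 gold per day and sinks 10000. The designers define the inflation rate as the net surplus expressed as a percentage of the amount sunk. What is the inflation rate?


Net gold = 100000 - 10000 = 90000
Inflation rate = net / sunk * 100 = 90000 / 10000 * 100
= 9.0 * 100
= 900.00%

900.00%


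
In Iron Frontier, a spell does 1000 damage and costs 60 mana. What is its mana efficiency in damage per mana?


Efficiency = damage / mana
= 1000 / 60
= 16.67

16.67 dmg/mana


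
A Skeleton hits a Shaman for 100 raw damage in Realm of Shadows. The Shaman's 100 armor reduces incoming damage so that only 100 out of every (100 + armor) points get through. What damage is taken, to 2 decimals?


actual = 100 * 100 / (100 + 100)
= 100 * 100 / 200
= 10000 / 200
= 50.00

50.00 damage


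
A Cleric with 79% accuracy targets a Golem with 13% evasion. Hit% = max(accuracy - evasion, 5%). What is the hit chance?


accuracy - evasion = 79 - 13 = 66
Apply floor: max(66, 5) = 66
Hit chance = 66%

66%


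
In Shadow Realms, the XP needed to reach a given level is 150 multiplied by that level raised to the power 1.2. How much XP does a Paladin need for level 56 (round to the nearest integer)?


XP = 150 * level^1.2
Substitute level = 56:
XP = 150 * 56^1.2
= 150 * 125.2638
= 18790

18790 XP


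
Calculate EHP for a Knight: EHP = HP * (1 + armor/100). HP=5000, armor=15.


EHP = 5000 * (1 + 15/100)
= 5000 * (1 + 0.15)
= 5000 * 1.15
= 5750.0

5750.0 EHP


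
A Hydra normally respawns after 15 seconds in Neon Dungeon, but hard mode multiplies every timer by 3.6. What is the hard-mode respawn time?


Respawn time = base * multiplier
= 15 * 3.6
= 54.0 seconds

54.0 seconds


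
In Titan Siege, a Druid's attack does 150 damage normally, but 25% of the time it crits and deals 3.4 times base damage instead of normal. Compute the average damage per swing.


E[dmg] = base * (1 + crit_chance * (crit_mult - 1))
cc as decimal = 25/100 = 0.25
cm - 1 = 3.4 - 1 = 2.4
Bonus factor = 0.25 * 2.4 = 0.6
Total multiplier = 1 + 0.6 = 1.6
Expected damage = 150 * 1.6 = 240.00

240.00 damage


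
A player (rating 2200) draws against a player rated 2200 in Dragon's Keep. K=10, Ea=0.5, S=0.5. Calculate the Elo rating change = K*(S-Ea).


Elo update: delta = K * (S - Ea), where S = 0.5 (draws)
S - Ea = 0.5 - 0.5 = 0.0
Rating change = 10 * 0.0
= 0.00

0.00 rating points


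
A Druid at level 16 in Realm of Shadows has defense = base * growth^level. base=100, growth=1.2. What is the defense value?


value = base * growth^level
= 100 * 1.2^16
= 100 * 18.488426
= 1848.84

1848.84 defense


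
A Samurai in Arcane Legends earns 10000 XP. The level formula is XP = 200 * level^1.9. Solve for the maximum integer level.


XP = 200 * level^1.9, so level = (XP / 200)^(1/1.9)
= (10000 / 200)^(1/1.9)
= 50.0^0.5263
= 7.8378
Floor: level = 7

level 7


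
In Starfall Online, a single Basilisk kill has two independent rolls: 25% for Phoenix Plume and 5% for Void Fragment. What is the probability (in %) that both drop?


For independent events, P(both) = P(A) * P(B)
= 25% * 5%
= 125 / 100 %
= 1.25%

1.25%


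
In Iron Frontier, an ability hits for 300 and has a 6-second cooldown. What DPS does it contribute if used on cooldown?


DPS = damage / cooldown
= 300 / 6
= 50.00

50.00 DPS


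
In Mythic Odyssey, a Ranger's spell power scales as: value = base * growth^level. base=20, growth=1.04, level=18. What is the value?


value = base * growth^level
= 20 * 1.04^18
= 20 * 2.025817
= 40.52

40.52 spell power


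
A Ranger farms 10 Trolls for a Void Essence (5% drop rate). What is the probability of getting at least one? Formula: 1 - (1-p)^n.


P(at least one) = 1 - P(none) = 1 - (1-p)^n
p = 5/100 = 0.05
1 - p = 0.95
(1 - p)^10 = 0.95^10 = 0.598737
P(at least one) = 1 - 0.598737 = 0.4013

0.4013


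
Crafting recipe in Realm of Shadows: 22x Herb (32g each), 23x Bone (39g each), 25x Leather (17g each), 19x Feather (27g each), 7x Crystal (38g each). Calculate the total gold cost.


Cost breakdown:
  Herb: 22 * 32 = 704
  Bone: 23 * 39 = 897
  Leather: 25 * 17 = 425
  Feather: 19 * 27 = 513
  Crystal: 7 * 38 = 266
Total = 704 + 897 + 425 + 513 + 266 = 2805

2805 gold


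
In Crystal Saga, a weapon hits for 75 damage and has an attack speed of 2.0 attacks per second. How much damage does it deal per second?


DPS = damage * attack_speed
= 75 * 2.0
= 150.0

150.0 DPS


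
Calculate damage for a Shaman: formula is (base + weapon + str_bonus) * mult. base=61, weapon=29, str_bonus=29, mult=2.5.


Sum base + weapon + str = 61 + 29 + 29 = 119
Multiply by 2.5:
119 * 2.5 = 297.5

297.5 damage


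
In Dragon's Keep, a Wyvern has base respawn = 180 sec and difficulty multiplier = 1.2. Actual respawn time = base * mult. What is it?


Respawn time = base * multiplier
= 180 * 1.2
= 216.0 seconds

216.0 seconds


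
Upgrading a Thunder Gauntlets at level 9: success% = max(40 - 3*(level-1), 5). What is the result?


raw_rate = 40 - 3 * (9 - 1)
= 40 - 3 * 8
= 40 - 24
= 16
Apply floor: max(16, 5) = 16%

16%


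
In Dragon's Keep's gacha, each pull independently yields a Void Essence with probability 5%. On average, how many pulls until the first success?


Expected pulls for a geometric distribution = 1/p = 100 / rate%
= 100 / 5
= 20.0

20.0 pulls


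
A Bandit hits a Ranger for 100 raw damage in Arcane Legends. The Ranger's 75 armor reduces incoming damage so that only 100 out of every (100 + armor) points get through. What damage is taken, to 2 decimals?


actual = 100 * 100 / (100 + 75)
= 100 * 100 / 175
= 10000 / 175
= 57.14

57.14 damage


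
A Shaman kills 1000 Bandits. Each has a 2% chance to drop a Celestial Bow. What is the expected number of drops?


Expected drops = kills * (drop_rate / 100)
= 1000 * (2 / 100)
= 1000 * 0.02
= 20.0

20.0 drops


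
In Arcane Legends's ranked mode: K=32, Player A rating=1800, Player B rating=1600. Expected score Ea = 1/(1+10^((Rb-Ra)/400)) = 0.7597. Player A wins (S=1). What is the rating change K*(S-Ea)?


Elo update: delta = K * (S - Ea), where S = 1 (wins)
S - Ea = 1 - 0.7597 = 0.2403
Rating change = 32 * 0.2403
= 7.69

7.69 rating points


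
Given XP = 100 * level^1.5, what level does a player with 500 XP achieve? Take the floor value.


XP = 100 * level^1.5, so level = (XP / 100)^(1/1.5)
= (500 / 100)^(1/1.5)
= 5.0^0.6667
= 2.924
Floor: level = 2

level 2


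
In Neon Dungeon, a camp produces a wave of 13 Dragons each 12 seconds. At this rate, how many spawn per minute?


Spawns per minute = count * (60 / interval)
= 13 * (60 / 12)
= 13 * 5.0
= 65.0

65.0 per minute


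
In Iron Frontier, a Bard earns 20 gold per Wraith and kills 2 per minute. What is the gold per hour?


Gold per minute = 20 * 2 = 40
Gold per hour = 40 * 60 = 2400

2400 gold/hour


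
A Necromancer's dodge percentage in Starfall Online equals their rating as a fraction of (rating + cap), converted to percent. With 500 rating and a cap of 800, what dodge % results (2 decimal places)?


dodge% = 500 / (500 + 800) * 100
= 500 / 1300 * 100
= 0.384615 * 100
= 38.46%

38.46%


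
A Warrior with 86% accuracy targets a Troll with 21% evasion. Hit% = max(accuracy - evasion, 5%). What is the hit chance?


accuracy - evasion = 86 - 21 = 65
Apply floor: max(65, 5) = 65
Hit chance = 65%

65%


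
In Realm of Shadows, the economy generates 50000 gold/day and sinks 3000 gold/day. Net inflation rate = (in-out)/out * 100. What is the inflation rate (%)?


Net gold = 50000 - 3000 = 47000
Inflation rate = net / sunk * 100 = 47000 / 3000 * 100
= 15.666667 * 100
= 1566.67%

1566.67%


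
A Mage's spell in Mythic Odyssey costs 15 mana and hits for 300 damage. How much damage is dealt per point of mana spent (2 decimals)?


Efficiency = damage / mana
= 300 / 15
= 20.00

20.00 dmg/mana


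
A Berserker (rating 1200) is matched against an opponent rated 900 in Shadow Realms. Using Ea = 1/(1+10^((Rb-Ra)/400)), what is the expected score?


Elo expected score: Ea = 1/(1 + 10^((Rb-Ra)/400))
Rb - Ra = 900 - 1200 = -300
(Rb-Ra)/400 = -300/400 = -0.75
10^-0.75 = 0.177828
Ea = 1/(1 + 0.177828) = 1/1.177828 = 0.8490

0.8490


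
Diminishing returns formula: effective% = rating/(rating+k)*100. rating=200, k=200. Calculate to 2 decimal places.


effective% = rating / (rating + k) * 100
= 200 / (200 + 200) * 100
= 200 / 400 * 100
= 0.5 * 100
= 50.00%

50.00%


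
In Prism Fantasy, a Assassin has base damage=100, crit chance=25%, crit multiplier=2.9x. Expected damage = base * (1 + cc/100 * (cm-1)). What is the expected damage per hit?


E[dmg] = base * (1 + crit_chance * (crit_mult - 1))
cc as decimal = 25/100 = 0.25
cm - 1 = 2.9 - 1 = 1.9
Bonus factor = 0.25 * 1.9 = 0.475
Total multiplier = 1 + 0.475 = 1.475
Expected damage = 100 * 1.475 = 147.50

147.50 damage


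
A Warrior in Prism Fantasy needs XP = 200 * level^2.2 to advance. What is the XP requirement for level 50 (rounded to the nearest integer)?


XP = 200 * level^2.2
Substitute level = 50:
XP = 200 * 50^2.2
= 200 * 5466.8104
= 1093362

1093362 XP


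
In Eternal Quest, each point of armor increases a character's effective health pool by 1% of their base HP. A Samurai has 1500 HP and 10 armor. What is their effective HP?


EHP = 1500 * (1 + 10/100)
= 1500 * (1 + 0.1)
= 1500 * 1.1
= 1650.0

1650.0 EHP


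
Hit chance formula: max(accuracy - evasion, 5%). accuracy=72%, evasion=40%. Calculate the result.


accuracy - evasion = 72 - 40 = 32
Apply floor: max(32, 5) = 32
Hit chance = 32%

32%


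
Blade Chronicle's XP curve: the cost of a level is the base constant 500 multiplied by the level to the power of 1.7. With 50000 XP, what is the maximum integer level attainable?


XP = 500 * level^1.7, so level = (XP / 500)^(1/1.7)
= (50000 / 500)^(1/1.7)
= 100.0^0.5882
= 15.0131
Floor: level = 15

level 15


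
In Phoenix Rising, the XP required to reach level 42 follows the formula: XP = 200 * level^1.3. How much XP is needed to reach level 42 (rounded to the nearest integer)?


XP = 200 * level^1.3
Substitute level = 42:
XP = 200 * 42^1.3
= 200 * 128.8914
= 25778

25778 XP


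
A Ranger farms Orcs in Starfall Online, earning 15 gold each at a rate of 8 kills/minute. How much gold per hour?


Gold per minute = 15 * 8 = 120
Gold per hour = 120 * 60 = 7200

7200 gold/hour


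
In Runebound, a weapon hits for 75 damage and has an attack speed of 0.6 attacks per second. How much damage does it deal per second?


DPS = damage * attack_speed
= 75 * 0.6
= 45.0

45.0 DPS


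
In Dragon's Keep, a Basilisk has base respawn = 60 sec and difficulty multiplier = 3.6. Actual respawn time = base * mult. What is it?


Respawn time = base * multiplier
= 60 * 3.6
= 216.0 seconds

216.0 seconds


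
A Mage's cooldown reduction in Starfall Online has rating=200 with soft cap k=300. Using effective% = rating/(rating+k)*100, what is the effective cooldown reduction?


effective% = rating / (rating + k) * 100
= 200 / (200 + 300) * 100
= 200 / 500 * 100
= 0.4 * 100
= 40.00%

40.00%


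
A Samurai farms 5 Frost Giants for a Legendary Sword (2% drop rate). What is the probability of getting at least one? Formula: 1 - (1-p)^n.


P(at least one) = 1 - P(none) = 1 - (1-p)^n
p = 2/100 = 0.02
1 - p = 0.98
(1 - p)^5 = 0.98^5 = 0.903921
P(at least one) = 1 - 0.903921 = 0.0961

0.0961


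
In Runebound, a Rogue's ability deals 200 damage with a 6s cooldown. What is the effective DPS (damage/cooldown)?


DPS = damage / cooldown
= 200 / 6
= 33.33

33.33 DPS


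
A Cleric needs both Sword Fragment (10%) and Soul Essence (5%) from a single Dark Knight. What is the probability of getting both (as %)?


For independent events, P(both) = P(A) * P(B)
= 10% * 5%
= 50 / 100 %
= 0.5%

0.5%


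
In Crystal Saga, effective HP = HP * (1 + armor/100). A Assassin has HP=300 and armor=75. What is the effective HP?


EHP = 300 * (1 + 75/100)
= 300 * (1 + 0.75)
= 300 * 1.75
= 525.0

525.0 EHP


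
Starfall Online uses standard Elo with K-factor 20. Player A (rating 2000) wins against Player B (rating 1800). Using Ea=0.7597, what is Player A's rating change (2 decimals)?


Elo update: delta = K * (S - Ea), where S = 1 (wins)
S - Ea = 1 - 0.7597 = 0.2403
Rating change = 20 * 0.2403
= 4.81

4.81 rating points


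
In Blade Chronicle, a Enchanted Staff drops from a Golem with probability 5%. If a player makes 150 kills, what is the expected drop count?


Expected drops = kills * (drop_rate / 100)
= 150 * (5 / 100)
= 150 * 0.05
= 7.5

7.5 drops


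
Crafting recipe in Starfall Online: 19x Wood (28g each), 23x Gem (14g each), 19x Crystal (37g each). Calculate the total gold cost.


Cost breakdown:
  Wood: 19 * 28 = 532
  Gem: 23 * 14 = 322
  Crystal: 19 * 37 = 703
Total = 532 + 322 + 703 = 1557

1557 gold


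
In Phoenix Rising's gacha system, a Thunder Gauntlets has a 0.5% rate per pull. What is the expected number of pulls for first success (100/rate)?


Expected pulls for a geometric distribution = 1/p = 100 / rate%
= 100 / 0.5
= 200.0

200.0 pulls


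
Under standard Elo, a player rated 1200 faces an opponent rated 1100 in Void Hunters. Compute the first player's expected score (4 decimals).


Elo expected score: Ea = 1/(1 + 10^((Rb-Ra)/400))
Rb - Ra = 1100 - 1200 = -100
(Rb-Ra)/400 = -100/400 = -0.25
10^-0.25 = 0.562341
Ea = 1/(1 + 0.562341) = 1/1.562341 = 0.6401

0.6401


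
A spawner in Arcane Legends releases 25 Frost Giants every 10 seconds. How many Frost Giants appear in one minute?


Spawns per minute = count * (60 / interval)
= 25 * (60 / 10)
= 25 * 6.0
= 150.0

150.0 per minute


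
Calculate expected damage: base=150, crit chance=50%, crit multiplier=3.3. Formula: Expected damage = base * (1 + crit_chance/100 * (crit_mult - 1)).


E[dmg] = base * (1 + crit_chance * (crit_mult - 1))
cc as decimal = 50/100 = 0.5
cm - 1 = 3.3 - 1 = 2.3
Bonus factor = 0.5 * 2.3 = 1.15
Total multiplier = 1 + 1.15 = 2.15
Expected damage = 150 * 2.15 = 322.50

322.50 damage
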